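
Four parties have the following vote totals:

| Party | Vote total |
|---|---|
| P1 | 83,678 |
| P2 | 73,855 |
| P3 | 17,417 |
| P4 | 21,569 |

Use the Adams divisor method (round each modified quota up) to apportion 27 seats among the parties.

P1 11; P2 10; P3 3; P4 3

Standard divisor 196519/27 ≈ 7278.481; standard quotas: P1 11.497, P2 10.147, P3 2.393, P4 2.963.
Rounding up gives 12, 11, 3, 3 = 29 seats, so the divisor must be adjusted.
With modified divisor 7900: modified quotas P1 10.592, P2 9.349, P3 2.205, P4 2.730.
Rounding up: P1 11, P2 10, P3 3, P4 3 (total 27).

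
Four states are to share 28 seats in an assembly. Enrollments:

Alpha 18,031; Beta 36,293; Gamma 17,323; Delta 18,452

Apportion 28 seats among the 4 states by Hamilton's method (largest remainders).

Alpha: 6, Beta: 11, Gamma: 5, Delta: 6

Total 90099; standard divisor 90099/28 ≈ 3217.821.
Standard quotas: Alpha 5.6035, Beta 11.2787, Gamma 5.3835, Delta 5.7343.
Lower quotas: Alpha 5, Beta 11, Gamma 5, Delta 5 (sum 26, leaving 2 seats).
Remainders in descending order: Delta 0.7343, Alpha 0.6035, Gamma 0.3835, Beta 0.2787.
Largest remainders: Delta, Alpha receive the extra seats.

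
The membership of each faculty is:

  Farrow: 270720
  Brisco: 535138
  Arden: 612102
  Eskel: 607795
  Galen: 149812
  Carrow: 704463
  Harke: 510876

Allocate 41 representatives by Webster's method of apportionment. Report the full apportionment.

Standard divisor 3390906/41 ≈ 82705.024; standard quotas: Farrow 3.273, Brisco 6.470, Arden 7.401, Eskel 7.349, Galen 1.811, Carrow 8.518, Harke 6.177.
Rounding to the nearest integer gives 3, 6, 7, 7, 2, 9, 6 = 40 seats, so the divisor must be adjusted.
With modified divisor 82000: modified quotas Farrow 3.301, Brisco 6.526, Arden 7.465, Eskel 7.412, Galen 1.827, Carrow 8.591, Harke 6.230.
Rounding to the nearest integer: Farrow 3, Brisco 7, Arden 7, Eskel 7, Galen 2, Carrow 9, Harke 6 (total 41).

Farrow=3; Brisco=7; Arden=7; Eskel=7; Galen=2; Carrow=9; Harke=6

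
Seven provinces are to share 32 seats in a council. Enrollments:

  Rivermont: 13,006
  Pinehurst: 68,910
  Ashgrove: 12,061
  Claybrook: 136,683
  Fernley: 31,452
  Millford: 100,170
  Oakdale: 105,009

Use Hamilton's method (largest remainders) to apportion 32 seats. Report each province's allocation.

Rivermont=1, Pinehurst=5, Ashgrove=1, Claybrook=9, Fernley=2, Millford=7, Oakdale=7

The standard divisor is 467291/32 ≈ 14602.844.
Standard quotas: Rivermont 0.8906, Pinehurst 4.7189, Ashgrove 0.8259, Claybrook 9.3600, Fernley 2.1538, Millford 6.8596, Oakdale 7.1910.
Lower quotas: Rivermont 0, Pinehurst 4, Ashgrove 0, Claybrook 9, Fernley 2, Millford 6, Oakdale 7 (sum 28, leaving 4 seats).
Remainders in descending order: Rivermont 0.8906, Millford 0.8596, Ashgrove 0.8259, Pinehurst 0.7189, Claybrook 0.3600, Oakdale 0.1910, Fernley 0.1538.
The surplus seats go to Rivermont, Millford, Ashgrove, Pinehurst.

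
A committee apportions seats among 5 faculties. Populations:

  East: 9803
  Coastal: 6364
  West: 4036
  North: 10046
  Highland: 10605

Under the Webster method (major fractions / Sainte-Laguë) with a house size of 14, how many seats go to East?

3

Standard divisor 40854/14 ≈ 2918.143; standard quotas: East 3.359, Coastal 2.181, West 1.383, North 3.443, Highland 3.634.
Rounding to the nearest integer gives 3, 2, 1, 3, 4 = 13 seats, so the divisor must be adjusted.
With modified divisor 2840: modified quotas East 3.452, Coastal 2.241, West 1.421, North 3.537, Highland 3.734.
Rounding to the nearest integer: East 3, Coastal 2, West 1, North 4, Highland 4 (total 14).
East receives 3.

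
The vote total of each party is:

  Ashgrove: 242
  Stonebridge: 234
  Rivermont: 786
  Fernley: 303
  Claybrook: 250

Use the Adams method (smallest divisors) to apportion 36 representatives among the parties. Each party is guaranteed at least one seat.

Standard divisor 1815/36 ≈ 50.417; standard quotas: Ashgrove 4.800, Stonebridge 4.641, Rivermont 15.590, Fernley 6.010, Claybrook 4.959.
Rounding up gives 5, 5, 16, 7, 5 = 38 seats, so the divisor must be adjusted.
With modified divisor 54: modified quotas Ashgrove 4.481, Stonebridge 4.333, Rivermont 14.556, Fernley 5.611, Claybrook 4.630.
Rounding up: Ashgrove 5, Stonebridge 5, Rivermont 15, Fernley 6, Claybrook 5 (total 36).

Ashgrove 5; Stonebridge 5; Rivermont 15; Fernley 6; Claybrook 5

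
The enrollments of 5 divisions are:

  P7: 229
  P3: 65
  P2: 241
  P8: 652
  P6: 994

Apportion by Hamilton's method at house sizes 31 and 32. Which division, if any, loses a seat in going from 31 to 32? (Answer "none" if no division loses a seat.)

P2

At 31 seats: P7 3, P3 1, P2 4, P8 9, P6 14.
At 32 seats: P7 3, P3 1, P2 3, P8 10, P6 15.
P2 drops from 4 to 3.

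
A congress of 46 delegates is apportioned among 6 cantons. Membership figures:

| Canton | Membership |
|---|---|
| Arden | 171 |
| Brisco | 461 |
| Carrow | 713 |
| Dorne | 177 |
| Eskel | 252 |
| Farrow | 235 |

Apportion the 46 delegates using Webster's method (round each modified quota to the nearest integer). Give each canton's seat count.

Arden: 4; Brisco: 11; Carrow: 16; Dorne: 4; Eskel: 6; Farrow: 5

Standard divisor 2009/46 ≈ 43.674; standard quotas: Arden 3.915, Brisco 10.556, Carrow 16.326, Dorne 4.053, Eskel 5.770, Farrow 5.381.
Rounding to the nearest integer gives Arden 4, Brisco 11, Carrow 16, Dorne 4, Eskel 6, Farrow 5 — total 46, matching the house size, so no adjustment is needed.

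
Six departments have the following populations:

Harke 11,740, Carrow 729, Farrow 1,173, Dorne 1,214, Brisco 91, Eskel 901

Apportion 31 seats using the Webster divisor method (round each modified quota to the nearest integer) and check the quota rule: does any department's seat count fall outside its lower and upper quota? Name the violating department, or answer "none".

Standard quotas: Harke 22.964, Carrow 1.426, Farrow 2.294, Dorne 2.375, Brisco 0.178, Eskel 1.762.
Webster allocation: Harke 24, Carrow 1, Farrow 2, Dorne 2, Brisco 0, Eskel 2.
Harke has quota 22.964 (lower 22, upper 23) but receives 24 — outside the quota interval.

Harke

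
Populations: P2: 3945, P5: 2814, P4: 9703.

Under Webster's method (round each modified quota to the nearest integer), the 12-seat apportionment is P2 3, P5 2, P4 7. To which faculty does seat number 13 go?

Priority for the next seat is population ÷ (current seats + 0.5).
Priorities: P2 1127.143, P5 1125.600, P4 1293.733.
Highest priority: P4.

P4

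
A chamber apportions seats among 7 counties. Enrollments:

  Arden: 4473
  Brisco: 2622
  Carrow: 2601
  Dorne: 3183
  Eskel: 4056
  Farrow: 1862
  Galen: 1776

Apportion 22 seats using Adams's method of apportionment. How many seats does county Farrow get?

Standard divisor 20573/22 ≈ 935.136; standard quotas: Arden 4.783, Brisco 2.804, Carrow 2.781, Dorne 3.404, Eskel 4.337, Farrow 1.991, Galen 1.899.
Rounding up gives 5, 3, 3, 4, 5, 2, 2 = 24 seats, so the divisor must be adjusted.
With modified divisor 1100: modified quotas Arden 4.066, Brisco 2.384, Carrow 2.365, Dorne 2.894, Eskel 3.687, Farrow 1.693, Galen 1.615.
Rounding up: Arden 5, Brisco 3, Carrow 3, Dorne 3, Eskel 4, Farrow 2, Galen 2 (total 22).
Farrow receives 2.

2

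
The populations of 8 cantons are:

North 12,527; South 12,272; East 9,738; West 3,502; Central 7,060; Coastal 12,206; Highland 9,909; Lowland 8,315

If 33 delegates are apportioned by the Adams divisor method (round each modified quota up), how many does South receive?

5

Standard divisor 75529/33 ≈ 2288.758; standard quotas: North 5.473, South 5.362, East 4.255, West 1.530, Central 3.085, Coastal 5.333, Highland 4.329, Lowland 3.633.
Rounding up gives 6, 6, 5, 2, 4, 6, 5, 4 = 38 seats, so the divisor must be adjusted.
With modified divisor 2490: modified quotas North 5.031, South 4.929, East 3.911, West 1.406, Central 2.835, Coastal 4.902, Highland 3.980, Lowland 3.339.
Rounding up: North 6, South 5, East 4, West 2, Central 3, Coastal 5, Highland 4, Lowland 4 (total 33).
South receives 5.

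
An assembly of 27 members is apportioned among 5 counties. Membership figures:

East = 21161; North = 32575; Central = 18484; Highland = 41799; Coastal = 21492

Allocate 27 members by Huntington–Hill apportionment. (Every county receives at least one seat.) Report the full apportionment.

With divisor 4976: modified quotas East 4.253, North 6.546, Central 3.715, Highland 8.400, Coastal 4.319.
Geometric-mean thresholds: East √(4·5)=4.472, North √(6·7)=6.481, Central √(3·4)=3.464, Highland √(8·9)=8.485, Coastal √(4·5)=4.472.
Each quota rounded against its threshold gives East 4, North 7, Central 4, Highland 8, Coastal 4 (total 27).

East 4, North 7, Central 4, Highland 8, Coastal 4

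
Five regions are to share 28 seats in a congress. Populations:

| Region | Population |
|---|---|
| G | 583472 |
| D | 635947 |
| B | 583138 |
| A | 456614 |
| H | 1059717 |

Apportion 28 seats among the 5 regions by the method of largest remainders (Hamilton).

G 5; D 5; B 5; A 4; H 9

Total 3318888; standard divisor 3318888/28 ≈ 118531.714.
Standard quotas: G 4.9225, D 5.3652, B 4.9197, A 3.8523, H 8.9404.
Lower quotas: G 4, D 5, B 4, A 3, H 8 (sum 24, leaving 4 seats).
Remainders in descending order: H 0.9404, G 0.9225, B 0.9197, A 0.8523, D 0.3652.
Largest remainders: H, G, B, A receive the extra seats.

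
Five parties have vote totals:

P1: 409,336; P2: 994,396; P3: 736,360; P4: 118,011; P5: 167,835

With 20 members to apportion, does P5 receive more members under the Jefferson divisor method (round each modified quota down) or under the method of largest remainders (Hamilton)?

Jefferson: P1 3, P2 9, P3 6, P4 1, P5 1.
Hamilton: P1 3, P2 8, P3 6, P4 1, P5 2.
P5 gets 1 under Jefferson and 2 under Hamilton.

Hamilton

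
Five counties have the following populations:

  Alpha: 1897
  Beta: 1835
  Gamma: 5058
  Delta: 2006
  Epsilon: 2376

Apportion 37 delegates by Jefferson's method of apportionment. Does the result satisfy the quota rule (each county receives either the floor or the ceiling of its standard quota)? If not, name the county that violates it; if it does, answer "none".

Standard quotas: Alpha 5.329, Beta 5.154, Gamma 14.208, Delta 5.635, Epsilon 6.674.
Jefferson allocation: Alpha 5, Beta 5, Gamma 15, Delta 5, Epsilon 7.
Every allocation lies between the lower and upper quota.

none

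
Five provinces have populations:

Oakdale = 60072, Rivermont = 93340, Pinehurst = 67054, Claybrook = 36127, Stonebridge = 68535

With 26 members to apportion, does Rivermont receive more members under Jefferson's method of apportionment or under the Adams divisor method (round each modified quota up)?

Jefferson: Oakdale 5, Rivermont 8, Pinehurst 5, Claybrook 3, Stonebridge 5.
Adams: Oakdale 5, Rivermont 7, Pinehurst 5, Claybrook 3, Stonebridge 6.
Rivermont gets 8 under Jefferson and 7 under Adams.

Jefferson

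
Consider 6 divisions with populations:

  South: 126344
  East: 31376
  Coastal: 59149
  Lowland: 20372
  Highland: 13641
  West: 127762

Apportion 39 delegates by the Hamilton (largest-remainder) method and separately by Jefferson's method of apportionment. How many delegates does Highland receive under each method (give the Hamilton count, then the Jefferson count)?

Hamilton: South 13, East 3, Coastal 6, Lowland 2, Highland 2, West 13.
Jefferson: South 13, East 3, Coastal 6, Lowland 2, Highland 1, West 14.
Highland gets 2 under Hamilton and 1 under Jefferson.

2 and 1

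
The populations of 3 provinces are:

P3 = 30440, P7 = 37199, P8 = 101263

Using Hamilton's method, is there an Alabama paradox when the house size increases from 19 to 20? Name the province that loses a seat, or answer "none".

At 19 seats: P3 4, P7 4, P8 11.
At 20 seats: P3 4, P7 4, P8 12.
No province's allocation decreased.

none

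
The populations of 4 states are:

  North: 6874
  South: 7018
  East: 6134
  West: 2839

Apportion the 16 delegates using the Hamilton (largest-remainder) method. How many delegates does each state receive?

North 5, South 5, East 4, West 2

The standard divisor is 22865/16 ≈ 1429.062.
Standard quotas: North 4.8101, South 4.9109, East 4.2923, West 1.9866.
Lower quotas: North 4, South 4, East 4, West 1 (sum 13, leaving 3 seats).
Remainders in descending order: West 0.9866, South 0.9109, North 0.8101, East 0.2923.
Largest remainders: West, South, North receive the extra seats.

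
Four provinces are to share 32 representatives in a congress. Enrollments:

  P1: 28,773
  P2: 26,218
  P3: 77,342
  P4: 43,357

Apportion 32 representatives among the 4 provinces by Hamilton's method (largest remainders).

Total 175690; standard divisor 175690/32 ≈ 5490.312.
Standard quotas: P1 5.2407, P2 4.7753, P3 14.0870, P4 7.8970.
Lower quotas: P1 5, P2 4, P3 14, P4 7 (sum 30, leaving 2 seats).
Remainders in descending order: P4 0.8970, P2 0.7753, P1 0.2407, P3 0.0870.
Largest remainders: P4, P2 receive the extra seats.

P1: 5, P2: 5, P3: 14, P4: 8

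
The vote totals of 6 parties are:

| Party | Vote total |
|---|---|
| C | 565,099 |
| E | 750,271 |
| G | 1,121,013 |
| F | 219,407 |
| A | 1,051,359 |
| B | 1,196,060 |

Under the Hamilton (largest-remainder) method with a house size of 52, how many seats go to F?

Standard divisor: 4903209 ÷ 52 ≈ 94292.481.
Standard quotas: C 5.9930, E 7.9568, G 11.8887, F 2.3269, A 11.1500, B 12.6846.
Lower quotas: C 5, E 7, G 11, F 2, A 11, B 12 (sum 48, leaving 4 seats).
Remainders in descending order: C 0.9930, E 0.9568, G 0.8887, B 0.6846, F 0.3269, A 0.1500.
Largest remainders: C, E, G, B receive the extra seats.
F receives 2.

2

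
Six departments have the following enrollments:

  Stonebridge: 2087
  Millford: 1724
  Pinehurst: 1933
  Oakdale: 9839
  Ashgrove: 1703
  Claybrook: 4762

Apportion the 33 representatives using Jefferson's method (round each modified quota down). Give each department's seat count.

Standard divisor 22048/33 ≈ 668.121; standard quotas: Stonebridge 3.124, Millford 2.580, Pinehurst 2.893, Oakdale 14.726, Ashgrove 2.549, Claybrook 7.127.
Rounding down gives 3, 2, 2, 14, 2, 7 = 30 seats, so the divisor must be adjusted.
With modified divisor 600: modified quotas Stonebridge 3.478, Millford 2.873, Pinehurst 3.222, Oakdale 16.398, Ashgrove 2.838, Claybrook 7.937.
Rounding down: Stonebridge 3, Millford 2, Pinehurst 3, Oakdale 16, Ashgrove 2, Claybrook 7 (total 33).

Stonebridge=3; Millford=2; Pinehurst=3; Oakdale=16; Ashgrove=2; Claybrook=7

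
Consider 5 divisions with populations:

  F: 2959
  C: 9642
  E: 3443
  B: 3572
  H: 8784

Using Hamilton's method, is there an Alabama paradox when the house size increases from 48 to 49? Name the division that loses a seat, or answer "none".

At 48 seats: F 5, C 16, E 6, B 6, H 15.
At 49 seats: F 5, C 17, E 6, B 6, H 15.
No division's allocation decreased.

none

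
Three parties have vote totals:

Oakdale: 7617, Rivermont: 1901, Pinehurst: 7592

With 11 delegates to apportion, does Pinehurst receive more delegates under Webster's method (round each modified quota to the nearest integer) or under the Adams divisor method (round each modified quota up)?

Webster

Webster: Oakdale 5, Rivermont 1, Pinehurst 5.
Adams: Oakdale 5, Rivermont 2, Pinehurst 4.
Pinehurst gets 5 under Webster and 4 under Adams.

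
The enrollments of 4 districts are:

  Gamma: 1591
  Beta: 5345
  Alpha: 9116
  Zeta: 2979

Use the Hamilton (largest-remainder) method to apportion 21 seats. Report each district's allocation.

Gamma=2, Beta=6, Alpha=10, Zeta=3

Standard divisor: 19031 ÷ 21 ≈ 906.238.
Standard quotas: Gamma 1.7556, Beta 5.8980, Alpha 10.0592, Zeta 3.2872.
Lower quotas: Gamma 1, Beta 5, Alpha 10, Zeta 3 (sum 19, leaving 2 seats).
Remainders in descending order: Beta 0.8980, Gamma 0.7556, Zeta 0.2872, Alpha 0.0592.
Largest remainders: Beta, Gamma receive the extra seats.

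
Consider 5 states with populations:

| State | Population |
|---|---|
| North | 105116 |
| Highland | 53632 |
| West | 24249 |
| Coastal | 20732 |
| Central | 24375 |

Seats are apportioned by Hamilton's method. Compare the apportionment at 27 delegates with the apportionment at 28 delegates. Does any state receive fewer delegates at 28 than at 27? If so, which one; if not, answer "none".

Coastal

At 27 seats: North 12, Highland 6, West 3, Coastal 3, Central 3.
At 28 seats: North 13, Highland 7, West 3, Coastal 2, Central 3.
Coastal drops from 3 to 2.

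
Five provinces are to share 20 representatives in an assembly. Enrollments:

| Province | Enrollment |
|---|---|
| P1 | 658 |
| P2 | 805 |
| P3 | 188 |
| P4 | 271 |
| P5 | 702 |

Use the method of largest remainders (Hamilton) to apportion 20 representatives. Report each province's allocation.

Total 2624; standard divisor 2624/20 ≈ 131.2.
Standard quotas: P1 5.015, P2 6.136, P3 1.433, P4 2.066, P5 5.351.
Lower quotas: P1 5, P2 6, P3 1, P4 2, P5 5 (sum 19, leaving 1 seat).
Remainders in descending order: P3 0.433, P5 0.351, P2 0.136, P4 0.066, P1 0.015.
The surplus seat goes to P3.

P1: 5; P2: 6; P3: 2; P4: 2; P5: 5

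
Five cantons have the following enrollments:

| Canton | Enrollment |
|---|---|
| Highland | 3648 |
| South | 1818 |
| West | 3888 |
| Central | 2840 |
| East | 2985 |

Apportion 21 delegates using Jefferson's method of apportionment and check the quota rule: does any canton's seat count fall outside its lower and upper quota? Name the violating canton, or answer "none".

none

Standard quotas: Highland 5.047, South 2.515, West 5.379, Central 3.929, East 4.130.
Jefferson allocation: Highland 5, South 2, West 6, Central 4, East 4.
Every allocation lies between the lower and upper quota.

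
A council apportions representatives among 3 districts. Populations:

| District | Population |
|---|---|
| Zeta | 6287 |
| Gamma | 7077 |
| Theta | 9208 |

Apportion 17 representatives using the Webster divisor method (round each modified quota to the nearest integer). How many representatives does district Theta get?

Standard divisor 22572/17 ≈ 1327.765; standard quotas: Zeta 4.735, Gamma 5.330, Theta 6.935.
Rounding to the nearest integer gives Zeta 5, Gamma 5, Theta 7 — total 17, matching the house size, so no adjustment is needed.
Theta receives 7.

7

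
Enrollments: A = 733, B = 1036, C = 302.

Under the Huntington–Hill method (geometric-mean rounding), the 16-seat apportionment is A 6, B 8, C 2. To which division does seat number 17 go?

Priority for the next seat is population ÷ (√(s·(s+1))).
Priorities: A 113.104, B 122.094, C 123.291.
Highest priority: C.

C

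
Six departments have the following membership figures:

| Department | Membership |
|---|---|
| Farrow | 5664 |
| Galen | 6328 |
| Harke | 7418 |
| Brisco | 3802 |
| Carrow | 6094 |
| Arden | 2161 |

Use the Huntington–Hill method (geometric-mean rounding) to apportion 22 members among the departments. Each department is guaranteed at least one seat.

Farrow: 4, Galen: 4, Harke: 5, Brisco: 3, Carrow: 4, Arden: 2

With divisor 1472: modified quotas Farrow 3.848, Galen 4.299, Harke 5.039, Brisco 2.583, Carrow 4.140, Arden 1.468.
Geometric-mean thresholds: Farrow √(3·4)=3.464, Galen √(4·5)=4.472, Harke √(5·6)=5.477, Brisco √(2·3)=2.449, Carrow √(4·5)=4.472, Arden √(1·2)=1.414.
Each quota rounded against its threshold gives Farrow 4, Galen 4, Harke 5, Brisco 3, Carrow 4, Arden 2 (total 22).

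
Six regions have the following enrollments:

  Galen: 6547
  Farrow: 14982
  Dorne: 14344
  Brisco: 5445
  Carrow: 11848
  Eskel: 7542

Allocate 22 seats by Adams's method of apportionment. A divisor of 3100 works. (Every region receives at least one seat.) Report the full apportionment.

Galen=3; Farrow=5; Dorne=5; Brisco=2; Carrow=4; Eskel=3

With modified divisor 3100: modified quotas Galen 2.112, Farrow 4.833, Dorne 4.627, Brisco 1.756, Carrow 3.822, Eskel 2.433.
Rounding up: Galen 3, Farrow 5, Dorne 5, Brisco 2, Carrow 4, Eskel 3 (total 22).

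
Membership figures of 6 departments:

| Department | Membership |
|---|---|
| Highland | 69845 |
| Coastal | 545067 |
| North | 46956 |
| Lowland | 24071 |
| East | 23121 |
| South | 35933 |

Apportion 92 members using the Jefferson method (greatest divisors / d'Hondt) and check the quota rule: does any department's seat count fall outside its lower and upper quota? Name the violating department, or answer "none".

Coastal

Standard quotas: Highland 8.625, Coastal 67.311, North 5.799, Lowland 2.973, East 2.855, South 4.437.
Jefferson allocation: Highland 8, Coastal 69, North 6, Lowland 3, East 2, South 4.
Coastal has quota 67.311 (lower 67, upper 68) but receives 69 — outside the quota interval.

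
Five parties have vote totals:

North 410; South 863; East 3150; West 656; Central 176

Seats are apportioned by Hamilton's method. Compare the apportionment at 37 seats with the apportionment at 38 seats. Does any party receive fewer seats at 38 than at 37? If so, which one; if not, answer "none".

none

At 37 seats: North 3, South 6, East 22, West 5, Central 1.
At 38 seats: North 3, South 6, East 23, West 5, Central 1.
No party's allocation decreased.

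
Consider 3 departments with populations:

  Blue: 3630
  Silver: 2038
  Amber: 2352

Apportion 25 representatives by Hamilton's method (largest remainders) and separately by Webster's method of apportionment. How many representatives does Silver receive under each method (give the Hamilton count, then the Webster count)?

Hamilton: Blue 11, Silver 7, Amber 7.
Webster: Blue 12, Silver 6, Amber 7.
Silver gets 7 under Hamilton and 6 under Webster.

7 and 6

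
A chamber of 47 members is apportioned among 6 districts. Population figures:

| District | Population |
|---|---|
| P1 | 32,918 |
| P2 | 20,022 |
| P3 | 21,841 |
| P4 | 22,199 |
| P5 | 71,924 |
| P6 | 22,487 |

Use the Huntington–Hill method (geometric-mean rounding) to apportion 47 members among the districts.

With divisor 4079: modified quotas P1 8.070, P2 4.909, P3 5.354, P4 5.442, P5 17.633, P6 5.513.
Geometric-mean thresholds: P1 √(8·9)=8.485, P2 √(4·5)=4.472, P3 √(5·6)=5.477, P4 √(5·6)=5.477, P5 √(17·18)=17.493, P6 √(5·6)=5.477.
Each quota rounded against its threshold gives P1 8, P2 5, P3 5, P4 5, P5 18, P6 6 (total 47).

P1: 8, P2: 5, P3: 5, P4: 5, P5: 18, P6: 6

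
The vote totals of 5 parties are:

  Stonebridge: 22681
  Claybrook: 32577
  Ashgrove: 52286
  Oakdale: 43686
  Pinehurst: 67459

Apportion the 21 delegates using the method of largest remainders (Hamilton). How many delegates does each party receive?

Stonebridge 2, Claybrook 3, Ashgrove 5, Oakdale 4, Pinehurst 7

Total 218689; standard divisor 218689/21 ≈ 10413.762.
Standard quotas: Stonebridge 2.1780, Claybrook 3.1283, Ashgrove 5.0209, Oakdale 4.1950, Pinehurst 6.4779.
Lower quotas: Stonebridge 2, Claybrook 3, Ashgrove 5, Oakdale 4, Pinehurst 6 (sum 20, leaving 1 seat).
Remainders in descending order: Pinehurst 0.4779, Oakdale 0.1950, Stonebridge 0.1780, Claybrook 0.1283, Ashgrove 0.0209.
Largest remainder: Pinehurst receives the extra seat.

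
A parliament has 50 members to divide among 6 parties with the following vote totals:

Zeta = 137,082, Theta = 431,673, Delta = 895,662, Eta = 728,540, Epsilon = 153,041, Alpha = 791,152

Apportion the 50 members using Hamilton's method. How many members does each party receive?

Total 3137150; standard divisor 3137150/50 = 62743.
Standard quotas: Zeta 2.1848, Theta 6.8800, Delta 14.2751, Eta 11.6115, Epsilon 2.4392, Alpha 12.6094.
Lower quotas: Zeta 2, Theta 6, Delta 14, Eta 11, Epsilon 2, Alpha 12 (sum 47, leaving 3 seats).
Remainders in descending order: Theta 0.8800, Eta 0.6115, Alpha 0.6094, Epsilon 0.4392, Delta 0.2751, Zeta 0.1848.
The surplus seats go to Theta, Eta, Alpha.

Zeta: 2, Theta: 7, Delta: 14, Eta: 12, Epsilon: 2, Alpha: 13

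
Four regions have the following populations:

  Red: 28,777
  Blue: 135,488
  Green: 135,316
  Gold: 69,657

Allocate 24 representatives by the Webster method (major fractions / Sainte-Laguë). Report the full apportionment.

Red: 2, Blue: 9, Green: 9, Gold: 4

Standard divisor 369238/24 ≈ 15384.917; standard quotas: Red 1.870, Blue 8.807, Green 8.795, Gold 4.528.
Rounding to the nearest integer gives 2, 9, 9, 5 = 25 seats, so the divisor must be adjusted.
With modified divisor 15700: modified quotas Red 1.833, Blue 8.630, Green 8.619, Gold 4.437.
Rounding to the nearest integer: Red 2, Blue 9, Green 9, Gold 4 (total 24).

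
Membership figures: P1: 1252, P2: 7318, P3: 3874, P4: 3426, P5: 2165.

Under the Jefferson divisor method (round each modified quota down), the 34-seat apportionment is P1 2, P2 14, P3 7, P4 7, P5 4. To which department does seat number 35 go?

Priority for the next seat is population ÷ (current seats + 1).
Priorities: P1 417.333, P2 487.867, P3 484.250, P4 428.250, P5 433.000.
Highest priority: P2.

P2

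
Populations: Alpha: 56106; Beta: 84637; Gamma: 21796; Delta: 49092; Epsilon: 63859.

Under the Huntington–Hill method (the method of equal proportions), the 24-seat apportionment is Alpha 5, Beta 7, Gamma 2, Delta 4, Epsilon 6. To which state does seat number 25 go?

Priority for the next seat is population ÷ (√(s·(s+1))).
Priorities: Alpha 10243.507, Beta 11310.095, Gamma 8898.180, Delta 10977.305, Epsilon 9853.658.
Highest priority: Beta.

Beta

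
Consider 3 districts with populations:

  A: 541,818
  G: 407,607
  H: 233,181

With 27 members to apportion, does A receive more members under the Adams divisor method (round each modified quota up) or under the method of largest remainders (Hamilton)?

Adams: A 12, G 9, H 6.
Hamilton: A 13, G 9, H 5.
A gets 12 under Adams and 13 under Hamilton.

Hamilton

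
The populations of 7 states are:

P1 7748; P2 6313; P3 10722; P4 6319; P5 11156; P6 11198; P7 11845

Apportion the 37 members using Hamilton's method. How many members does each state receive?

P1: 4, P2: 4, P3: 6, P4: 4, P5: 6, P6: 6, P7: 7

Total 65301; standard divisor 65301/37 ≈ 1764.892.
Standard quotas: P1 4.3901, P2 3.5770, P3 6.0752, P4 3.5804, P5 6.3211, P6 6.3449, P7 6.7115.
Lower quotas: P1 4, P2 3, P3 6, P4 3, P5 6, P6 6, P7 6 (sum 34, leaving 3 seats).
Remainders in descending order: P7 0.7115, P4 0.5804, P2 0.5770, P1 0.3901, P6 0.3449, P5 0.3211, P3 0.0752.
The surplus seats go to P7, P4, P2.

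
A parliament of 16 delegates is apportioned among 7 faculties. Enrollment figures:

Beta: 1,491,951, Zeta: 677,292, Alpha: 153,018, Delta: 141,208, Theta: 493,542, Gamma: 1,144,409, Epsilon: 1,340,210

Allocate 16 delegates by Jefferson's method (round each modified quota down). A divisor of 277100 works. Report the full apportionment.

With modified divisor 277100: modified quotas Beta 5.384, Zeta 2.444, Alpha 0.552, Delta 0.510, Theta 1.781, Gamma 4.130, Epsilon 4.837.
Rounding down: Beta 5, Zeta 2, Alpha 0, Delta 0, Theta 1, Gamma 4, Epsilon 4 (total 16).

Beta 5, Zeta 2, Alpha 0, Delta 0, Theta 1, Gamma 4, Epsilon 4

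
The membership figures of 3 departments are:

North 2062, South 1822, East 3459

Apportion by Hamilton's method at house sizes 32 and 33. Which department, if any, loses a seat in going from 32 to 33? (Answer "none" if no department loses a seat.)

At 32 seats: North 9, South 8, East 15.
At 33 seats: North 9, South 8, East 16.
No department's allocation decreased.

none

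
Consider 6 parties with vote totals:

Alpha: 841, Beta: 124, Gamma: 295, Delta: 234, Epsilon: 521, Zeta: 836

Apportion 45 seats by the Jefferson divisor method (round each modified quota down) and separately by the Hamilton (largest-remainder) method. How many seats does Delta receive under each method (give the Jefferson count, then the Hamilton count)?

3 and 4

Jefferson: Alpha 14, Beta 2, Gamma 4, Delta 3, Epsilon 8, Zeta 14.
Hamilton: Alpha 13, Beta 2, Gamma 5, Delta 4, Epsilon 8, Zeta 13.
Delta gets 3 under Jefferson and 4 under Hamilton.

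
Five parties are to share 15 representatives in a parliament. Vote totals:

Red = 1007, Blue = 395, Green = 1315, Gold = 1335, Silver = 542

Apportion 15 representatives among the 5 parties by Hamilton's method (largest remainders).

The standard divisor is 4594/15 ≈ 306.267.
Standard quotas: Red 3.288, Blue 1.290, Green 4.294, Gold 4.359, Silver 1.770.
Lower quotas: Red 3, Blue 1, Green 4, Gold 4, Silver 1 (sum 13, leaving 2 seats).
Remainders in descending order: Silver 0.770, Gold 0.359, Green 0.294, Blue 0.290, Red 0.288.
The surplus seats go to Silver, Gold.

Red 3; Blue 1; Green 4; Gold 5; Silver 2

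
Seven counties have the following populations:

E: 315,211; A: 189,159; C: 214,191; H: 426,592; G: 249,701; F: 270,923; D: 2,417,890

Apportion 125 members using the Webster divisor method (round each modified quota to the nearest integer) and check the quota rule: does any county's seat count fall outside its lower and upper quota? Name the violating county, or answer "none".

Standard quotas: E 9.649, A 5.790, C 6.556, H 13.058, G 7.643, F 8.293, D 74.011.
Webster allocation: E 10, A 6, C 7, H 13, G 8, F 8, D 73.
D has quota 74.011 (lower 74, upper 75) but receives 73 — outside the quota interval.

D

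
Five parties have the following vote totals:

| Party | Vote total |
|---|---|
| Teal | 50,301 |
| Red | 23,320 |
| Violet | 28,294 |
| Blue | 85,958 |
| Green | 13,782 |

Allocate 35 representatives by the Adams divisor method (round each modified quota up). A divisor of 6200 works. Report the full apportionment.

With modified divisor 6200: modified quotas Teal 8.113, Red 3.761, Violet 4.564, Blue 13.864, Green 2.223.
Rounding up: Teal 9, Red 4, Violet 5, Blue 14, Green 3 (total 35).

Teal 9; Red 4; Violet 5; Blue 14; Green 3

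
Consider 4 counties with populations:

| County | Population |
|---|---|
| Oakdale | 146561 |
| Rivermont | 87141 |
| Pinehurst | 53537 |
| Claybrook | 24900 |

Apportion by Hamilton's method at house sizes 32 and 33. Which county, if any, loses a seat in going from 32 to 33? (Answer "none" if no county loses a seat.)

none

At 32 seats: Oakdale 15, Rivermont 9, Pinehurst 5, Claybrook 3.
At 33 seats: Oakdale 15, Rivermont 9, Pinehurst 6, Claybrook 3.
No county's allocation decreased.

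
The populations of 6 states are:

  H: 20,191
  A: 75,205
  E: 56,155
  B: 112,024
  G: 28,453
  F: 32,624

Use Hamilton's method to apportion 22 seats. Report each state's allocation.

H 1, A 5, E 4, B 8, G 2, F 2

Total 324652; standard divisor 324652/22 ≈ 14756.909.
Standard quotas: H 1.3682, A 5.0963, E 3.8053, B 7.5913, G 1.9281, F 2.2108.
Lower quotas: H 1, A 5, E 3, B 7, G 1, F 2 (sum 19, leaving 3 seats).
Remainders in descending order: G 0.9281, E 0.8053, B 0.5913, H 0.3682, F 0.2108, A 0.0963.
The surplus seats go to G, E, B.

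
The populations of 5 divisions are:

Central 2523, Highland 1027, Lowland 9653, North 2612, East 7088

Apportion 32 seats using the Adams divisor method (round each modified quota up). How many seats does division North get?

4

Standard divisor 22903/32 ≈ 715.719; standard quotas: Central 3.525, Highland 1.435, Lowland 13.487, North 3.649, East 9.903.
Rounding up gives 4, 2, 14, 4, 10 = 34 seats, so the divisor must be adjusted.
With modified divisor 800: modified quotas Central 3.154, Highland 1.284, Lowland 12.066, North 3.265, East 8.860.
Rounding up: Central 4, Highland 2, Lowland 13, North 4, East 9 (total 32).
North receives 4.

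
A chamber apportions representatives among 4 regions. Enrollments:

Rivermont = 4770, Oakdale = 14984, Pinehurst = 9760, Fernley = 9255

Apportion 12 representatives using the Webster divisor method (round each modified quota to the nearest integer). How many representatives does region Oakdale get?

Standard divisor 38769/12 ≈ 3230.75; standard quotas: Rivermont 1.476, Oakdale 4.638, Pinehurst 3.021, Fernley 2.865.
Rounding to the nearest integer gives Rivermont 1, Oakdale 5, Pinehurst 3, Fernley 3 — total 12, matching the house size, so no adjustment is needed.
Oakdale receives 5.

5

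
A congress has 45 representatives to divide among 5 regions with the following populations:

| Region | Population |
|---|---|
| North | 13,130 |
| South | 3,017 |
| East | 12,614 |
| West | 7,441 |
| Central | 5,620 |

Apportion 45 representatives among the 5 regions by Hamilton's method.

North=14, South=3, East=14, West=8, Central=6

Standard divisor: 41822 ÷ 45 ≈ 929.378.
Standard quotas: North 14.1277, South 3.2463, East 13.5725, West 8.0064, Central 6.0471.
Lower quotas: North 14, South 3, East 13, West 8, Central 6 (sum 44, leaving 1 seat).
Remainders in descending order: East 0.5725, South 0.2463, North 0.1277, Central 0.0471, West 0.0064.
Largest remainder: East receives the extra seat.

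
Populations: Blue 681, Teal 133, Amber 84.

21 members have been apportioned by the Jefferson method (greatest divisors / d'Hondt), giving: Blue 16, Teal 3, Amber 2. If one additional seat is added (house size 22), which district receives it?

Priority for the next seat is population ÷ (current seats + 1).
Priorities: Blue 40.059, Teal 33.250, Amber 28.000.
Highest priority: Blue.

Blue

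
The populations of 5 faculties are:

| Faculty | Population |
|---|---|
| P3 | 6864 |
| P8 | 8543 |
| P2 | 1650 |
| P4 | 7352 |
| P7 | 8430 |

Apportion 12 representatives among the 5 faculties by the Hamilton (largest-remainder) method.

The standard divisor is 32839/12 ≈ 2736.583.
Standard quotas: P3 2.5082, P8 3.1218, P2 0.6029, P4 2.6866, P7 3.0805.
Lower quotas: P3 2, P8 3, P2 0, P4 2, P7 3 (sum 10, leaving 2 seats).
Remainders in descending order: P4 0.6866, P2 0.6029, P3 0.5082, P8 0.1218, P7 0.0805.
Largest remainders: P4, P2 receive the extra seats.

P3 2, P8 3, P2 1, P4 3, P7 3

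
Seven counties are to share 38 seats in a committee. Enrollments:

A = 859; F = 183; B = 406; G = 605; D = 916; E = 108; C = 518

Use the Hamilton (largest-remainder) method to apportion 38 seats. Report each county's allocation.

Standard divisor: 3595 ÷ 38 ≈ 94.605.
Standard quotas: A 9.080, F 1.934, B 4.292, G 6.395, D 9.682, E 1.142, C 5.475.
Lower quotas: A 9, F 1, B 4, G 6, D 9, E 1, C 5 (sum 35, leaving 3 seats).
Remainders in descending order: F 0.934, D 0.682, C 0.475, G 0.395, B 0.292, E 0.142, A 0.080.
The surplus seats go to F, D, C.

A=9; F=2; B=4; G=6; D=10; E=1; C=6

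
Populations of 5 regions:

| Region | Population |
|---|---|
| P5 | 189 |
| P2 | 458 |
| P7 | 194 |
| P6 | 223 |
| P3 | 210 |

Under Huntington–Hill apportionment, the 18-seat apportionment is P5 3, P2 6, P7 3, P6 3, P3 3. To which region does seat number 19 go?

Priority for the next seat is population ÷ (√(s·(s+1))).
Priorities: P5 54.560, P2 70.671, P7 56.003, P6 64.375, P3 60.622.
Highest priority: P2.

P2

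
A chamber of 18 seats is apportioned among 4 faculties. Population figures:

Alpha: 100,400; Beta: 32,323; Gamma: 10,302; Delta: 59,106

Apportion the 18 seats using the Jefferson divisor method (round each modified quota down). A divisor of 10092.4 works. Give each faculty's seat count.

Alpha 9, Beta 3, Gamma 1, Delta 5

With modified divisor 10092.4: modified quotas Alpha 9.948, Beta 3.203, Gamma 1.021, Delta 5.856.
Rounding down: Alpha 9, Beta 3, Gamma 1, Delta 5 (total 18).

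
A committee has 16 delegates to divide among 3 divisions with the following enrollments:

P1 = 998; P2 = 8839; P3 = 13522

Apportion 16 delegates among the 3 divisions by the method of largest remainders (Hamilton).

P1 1, P2 6, P3 9

Total 23359; standard divisor 23359/16 ≈ 1459.938.
Standard quotas: P1 0.6836, P2 6.0544, P3 9.2620.
Lower quotas: P1 0, P2 6, P3 9 (sum 15, leaving 1 seat).
Remainders in descending order: P1 0.6836, P3 0.2620, P2 0.0544.
The surplus seat goes to P1.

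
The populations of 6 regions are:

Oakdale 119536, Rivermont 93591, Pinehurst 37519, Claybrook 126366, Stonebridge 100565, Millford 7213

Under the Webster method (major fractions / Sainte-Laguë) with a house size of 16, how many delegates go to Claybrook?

4

Standard divisor 484790/16 ≈ 30299.375; standard quotas: Oakdale 3.945, Rivermont 3.089, Pinehurst 1.238, Claybrook 4.171, Stonebridge 3.319, Millford 0.238.
Rounding to the nearest integer gives 4, 3, 1, 4, 3, 0 = 15 seats, so the divisor must be adjusted.
With modified divisor 28400: modified quotas Oakdale 4.209, Rivermont 3.295, Pinehurst 1.321, Claybrook 4.450, Stonebridge 3.541, Millford 0.254.
Rounding to the nearest integer: Oakdale 4, Rivermont 3, Pinehurst 1, Claybrook 4, Stonebridge 4, Millford 0 (total 16).
Claybrook receives 4.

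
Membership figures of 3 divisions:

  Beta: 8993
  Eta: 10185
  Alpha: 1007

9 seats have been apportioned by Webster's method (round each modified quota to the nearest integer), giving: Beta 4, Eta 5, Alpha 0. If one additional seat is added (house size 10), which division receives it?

Priority for the next seat is population ÷ (current seats + 0.5).
Priorities: Beta 1998.444, Eta 1851.818, Alpha 2014.000.
Highest priority: Alpha.

Alpha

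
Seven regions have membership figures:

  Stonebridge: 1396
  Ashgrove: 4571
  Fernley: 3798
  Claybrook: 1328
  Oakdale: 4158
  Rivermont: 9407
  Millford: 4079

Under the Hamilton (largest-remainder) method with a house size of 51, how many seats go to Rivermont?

17

Total 28737; standard divisor 28737/51 ≈ 563.471.
Standard quotas: Stonebridge 2.4775, Ashgrove 8.1122, Fernley 6.7404, Claybrook 2.3568, Oakdale 7.3793, Rivermont 16.6947, Millford 7.2391.
Lower quotas: Stonebridge 2, Ashgrove 8, Fernley 6, Claybrook 2, Oakdale 7, Rivermont 16, Millford 7 (sum 48, leaving 3 seats).
Remainders in descending order: Fernley 0.7404, Rivermont 0.6947, Stonebridge 0.4775, Oakdale 0.3793, Claybrook 0.3568, Millford 0.2391, Ashgrove 0.1122.
Largest remainders: Fernley, Rivermont, Stonebridge receive the extra seats.
Rivermont receives 17.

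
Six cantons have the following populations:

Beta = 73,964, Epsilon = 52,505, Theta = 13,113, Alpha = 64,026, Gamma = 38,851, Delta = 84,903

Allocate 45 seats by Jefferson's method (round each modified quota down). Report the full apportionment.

Beta 11; Epsilon 7; Theta 1; Alpha 9; Gamma 5; Delta 12

Standard divisor 327362/45 ≈ 7274.711; standard quotas: Beta 10.167, Epsilon 7.217, Theta 1.803, Alpha 8.801, Gamma 5.341, Delta 11.671.
Rounding down gives 10, 7, 1, 8, 5, 11 = 42 seats, so the divisor must be adjusted.
With modified divisor 6640: modified quotas Beta 11.139, Epsilon 7.907, Theta 1.975, Alpha 9.642, Gamma 5.851, Delta 12.787.
Rounding down: Beta 11, Epsilon 7, Theta 1, Alpha 9, Gamma 5, Delta 12 (total 45).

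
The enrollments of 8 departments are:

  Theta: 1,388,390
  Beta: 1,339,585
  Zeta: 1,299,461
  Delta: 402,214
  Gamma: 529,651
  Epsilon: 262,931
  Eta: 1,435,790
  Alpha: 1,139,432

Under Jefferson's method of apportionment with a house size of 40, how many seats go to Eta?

Standard divisor 7797454/40 ≈ 194936.35; standard quotas: Theta 7.122, Beta 6.872, Zeta 6.666, Delta 2.063, Gamma 2.717, Epsilon 1.349, Eta 7.365, Alpha 5.845.
Rounding down gives 7, 6, 6, 2, 2, 1, 7, 5 = 36 seats, so the divisor must be adjusted.
With modified divisor 178000: modified quotas Theta 7.800, Beta 7.526, Zeta 7.300, Delta 2.260, Gamma 2.976, Epsilon 1.477, Eta 8.066, Alpha 6.401.
Rounding down: Theta 7, Beta 7, Zeta 7, Delta 2, Gamma 2, Epsilon 1, Eta 8, Alpha 6 (total 40).
Eta receives 8.

8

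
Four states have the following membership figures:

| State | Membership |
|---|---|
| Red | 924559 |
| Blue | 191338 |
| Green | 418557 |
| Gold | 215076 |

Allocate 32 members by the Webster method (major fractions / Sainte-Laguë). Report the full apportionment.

Standard divisor 1749530/32 ≈ 54672.812; standard quotas: Red 16.911, Blue 3.500, Green 7.656, Gold 3.934.
Rounding to the nearest integer gives Red 17, Blue 3, Green 8, Gold 4 — total 32, matching the house size, so no adjustment is needed.

Red: 17; Blue: 3; Green: 8; Gold: 4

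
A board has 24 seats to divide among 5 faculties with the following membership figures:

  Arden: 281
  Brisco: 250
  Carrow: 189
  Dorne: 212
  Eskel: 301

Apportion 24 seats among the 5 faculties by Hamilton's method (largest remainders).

Total 1233; standard divisor 1233/24 ≈ 51.375.
Standard quotas: Arden 5.470, Brisco 4.866, Carrow 3.679, Dorne 4.127, Eskel 5.859.
Lower quotas: Arden 5, Brisco 4, Carrow 3, Dorne 4, Eskel 5 (sum 21, leaving 3 seats).
Remainders in descending order: Brisco 0.866, Eskel 0.859, Carrow 0.679, Arden 0.470, Dorne 0.127.
Largest remainders: Brisco, Eskel, Carrow receive the extra seats.

Arden 5, Brisco 5, Carrow 4, Dorne 4, Eskel 6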